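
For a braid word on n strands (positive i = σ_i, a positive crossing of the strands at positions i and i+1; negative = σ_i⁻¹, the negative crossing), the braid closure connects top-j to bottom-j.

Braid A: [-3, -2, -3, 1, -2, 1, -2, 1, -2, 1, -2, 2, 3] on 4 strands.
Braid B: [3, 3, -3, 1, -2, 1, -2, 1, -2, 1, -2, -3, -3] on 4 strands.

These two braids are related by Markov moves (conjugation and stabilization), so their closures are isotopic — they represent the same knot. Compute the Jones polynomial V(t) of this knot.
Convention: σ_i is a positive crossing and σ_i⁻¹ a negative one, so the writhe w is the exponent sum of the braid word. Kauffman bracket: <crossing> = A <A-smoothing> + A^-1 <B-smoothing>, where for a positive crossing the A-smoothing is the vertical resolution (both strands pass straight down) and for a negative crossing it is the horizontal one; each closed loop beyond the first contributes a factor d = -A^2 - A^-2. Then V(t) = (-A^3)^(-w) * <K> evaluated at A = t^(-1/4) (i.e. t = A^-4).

t^4 - 4*t^3 + 6*t^2 - 7*t + 9 - 7*t^-1 + 6*t^-2 - 4*t^-3 + t^-4

Derivation:
Markov-equivalent braids have isotopic closures, hence identical knot invariants. Strip the Markov moves from each word to reach a common short braid β, then compute V(t) once on β.
Braid A: s3^-1 s2^-1 s3^-1 s1 s2^-1 s1 s2^-1 s1 s2^-1 s1 s2^-1 s2 s3 on 4 strands reduces by inverse Markov moves (closure unchanged at each step):
  Deconjugate: the word is γ·β·γ⁻¹ with γ = s3^-1 (prefix) and γ⁻¹ = s3 (suffix); strip both.
  Deconjugate: the word is γ·β·γ⁻¹ with γ = s2^-1 (prefix) and γ⁻¹ = s2 (suffix); strip both.
Reduced to β = s3^-1 s1 s2^-1 s1 s2^-1 s1 s2^-1 s1 s2^-1 on 4 strands, 9 crossings.
Braid B: s3 s3 s3^-1 s1 s2^-1 s1 s2^-1 s1 s2^-1 s1 s2^-1 s3^-1 s3^-1 on 4 strands reduces by inverse Markov moves (closure unchanged at each step):
  Deconjugate: the word is γ·β·γ⁻¹ with γ = s3 s3 (prefix) and γ⁻¹ = s3^-1 s3^-1 (suffix); strip both.
Reduced to β = s3^-1 s1 s2^-1 s1 s2^-1 s1 s2^-1 s1 s2^-1 on 4 strands, 9 crossings.
Both give the same β = s3^-1 s1 s2^-1 s1 s2^-1 s1 s2^-1 s1 s2^-1 on 4 strands, so one state sum suffices:
Braid: s3^-1 s1 s2^-1 s1 s2^-1 s1 s2^-1 s1 s2^-1 on 4 strands, 9 crossings.
Writhe w = (#positive) - (#negative) = 4 - 5 = -1.
Computing the Kauffman bracket via state sum. There are 2^9 = 512 states.
For each crossing: s=0 is the vertical smoothing, s=1 horizontal. Crossing k contributes A^(sign_k * (1 - 2*s_k)); loop factor d = -A^2 - A^-2.
Tabulate the states by total A-exponent and number of loops L (A-exp: L × count):
  A^9: L=5 ×1
  A^7: L=4 ×8, L=6 ×1
  A^5: L=3 ×28, L=5 ×8
  A^3: L=2 ×52, L=4 ×32
  A^1: L=1 ×45, L=3 ×77, L=5 ×4
  A^-1: L=2 ×97, L=4 ×29
  A^-3: L=3 ×80, L=5 ×4
  A^-5: L=4 ×36
  A^-7: L=5 ×9
  A^-9: L=6 ×1
Each group contributes A^e * Σ count * d^(L-1):
Powers of d = -A^2 - A^-2: d^2 = A^4 + 2 + A^-4; d^3 = -A^6 - 3*A^2 - 3*A^-2 - A^-6; d^4 = A^8 + 4*A^4 + 6 + 4*A^-4 + A^-8; d^5 = -A^10 - 5*A^6 - 10*A^2 - 10*A^-2 - 5*A^-6 - A^-10.
  A^9 * (d^4) = A^17 + 4*A^13 + 6*A^9 + 4*A^5 + A
  A^7 * (8*d^3 + d^5) = -A^17 - 13*A^13 - 34*A^9 - 34*A^5 - 13*A - A^-3
  A^5 * (28*d^2 + 8*d^4) = 8*A^13 + 60*A^9 + 104*A^5 + 60*A + 8*A^-3
  A^3 * (52*d + 32*d^3) = -32*A^9 - 148*A^5 - 148*A - 32*A^-3
  A^1 * (45 + 77*d^2 + 4*d^4) = 4*A^9 + 93*A^5 + 223*A + 93*A^-3 + 4*A^-7
  A^-1 * (97*d + 29*d^3) = -29*A^5 - 184*A - 184*A^-3 - 29*A^-7
  A^-3 * (80*d^2 + 4*d^4) = 4*A^5 + 96*A + 184*A^-3 + 96*A^-7 + 4*A^-11
  A^-5 * (36*d^3) = -36*A - 108*A^-3 - 108*A^-7 - 36*A^-11
  A^-7 * (9*d^4) = 9*A + 36*A^-3 + 54*A^-7 + 36*A^-11 + 9*A^-15
  A^-9 * (d^5) = -A - 5*A^-3 - 10*A^-7 - 10*A^-11 - 5*A^-15 - A^-19
Summing the groups: <K> = -A^13 + 4*A^9 - 6*A^5 + 7*A - 9*A^-3 + 7*A^-7 - 6*A^-11 + 4*A^-15 - A^-19
Normalise by the writhe: (-A^3)^(-w) = (-A^3)^(1) = -A^3, so f(A) = -A^3 * <K> = A^16 - 4*A^12 + 6*A^8 - 7*A^4 + 9 - 7*A^-4 + 6*A^-8 - 4*A^-12 + A^-16.
Substitute A = t^(-1/4), i.e. A^e → t^(-e/4): V(t) = t^4 - 4*t^3 + 6*t^2 - 7*t + 9 - 7*t^-1 + 6*t^-2 - 4*t^-3 + t^-4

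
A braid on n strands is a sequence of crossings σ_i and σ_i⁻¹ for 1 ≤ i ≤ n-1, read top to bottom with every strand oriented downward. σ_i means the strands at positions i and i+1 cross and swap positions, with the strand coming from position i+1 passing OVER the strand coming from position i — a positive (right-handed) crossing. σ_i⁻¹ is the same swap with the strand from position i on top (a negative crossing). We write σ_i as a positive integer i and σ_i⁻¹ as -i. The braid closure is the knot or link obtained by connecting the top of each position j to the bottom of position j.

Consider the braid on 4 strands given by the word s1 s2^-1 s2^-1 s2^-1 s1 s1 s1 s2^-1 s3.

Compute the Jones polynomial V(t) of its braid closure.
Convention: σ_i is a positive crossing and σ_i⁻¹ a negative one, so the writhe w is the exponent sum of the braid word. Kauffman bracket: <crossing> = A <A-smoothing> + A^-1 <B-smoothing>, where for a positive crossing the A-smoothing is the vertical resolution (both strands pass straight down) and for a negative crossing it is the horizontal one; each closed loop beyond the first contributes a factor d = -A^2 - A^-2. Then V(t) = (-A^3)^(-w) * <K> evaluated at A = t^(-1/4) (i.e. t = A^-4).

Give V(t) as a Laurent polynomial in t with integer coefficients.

t^4 - 2*t^3 + 3*t^2 - 4*t + 5 - 4*t^-1 + 3*t^-2 - 2*t^-3 + t^-4

Derivation:
The presented braid s1 s2^-1 s2^-1 s2^-1 s1 s1 s1 s2^-1 s3 on 4 strands reduces by inverse Markov moves (closure unchanged at each step):
  Destabilize: the word has the form β·s3 where s3 occurs only as the final letter (β ∈ B_3); drop it and the last strand → 3 strands.
Reduced to β = s1 s2^-1 s2^-1 s2^-1 s1 s1 s1 s2^-1 on 3 strands, 8 crossings.
Compute on β:
Braid: s1 s2^-1 s2^-1 s2^-1 s1 s1 s1 s2^-1 on 3 strands, 8 crossings.
Writhe w = (#positive) - (#negative) = 4 - 4 = 0.
State-sum expansion of <K>. There are 2^8 = 256 states.
For each crossing: s=0 is the vertical smoothing, s=1 horizontal. Crossing k contributes A^(sign_k * (1 - 2*s_k)); loop factor d = -A^2 - A^-2.
Tabulate the states by total A-exponent and number of loops L (A-exp: L × count):
  A^8: L=5 ×1
  A^6: L=4 ×8
  A^4: L=3 ×25, L=5 ×3
  A^2: L=2 ×37, L=4 ×18, L=6 ×1
  A^0: L=1 ×25, L=3 ×37, L=5 ×8
  A^-2: L=2 ×37, L=4 ×18, L=6 ×1
  A^-4: L=3 ×25, L=5 ×3
  A^-6: L=4 ×8
  A^-8: L=5 ×1
Each group contributes A^e * Σ count * d^(L-1):
Powers of d = -A^2 - A^-2: d^2 = A^4 + 2 + A^-4; d^3 = -A^6 - 3*A^2 - 3*A^-2 - A^-6; d^4 = A^8 + 4*A^4 + 6 + 4*A^-4 + A^-8; d^5 = -A^10 - 5*A^6 - 10*A^2 - 10*A^-2 - 5*A^-6 - A^-10.
  A^8 * (d^4) = A^16 + 4*A^12 + 6*A^8 + 4*A^4 + 1
  A^6 * (8*d^3) = -8*A^12 - 24*A^8 - 24*A^4 - 8
  A^4 * (25*d^2 + 3*d^4) = 3*A^12 + 37*A^8 + 68*A^4 + 37 + 3*A^-4
  A^2 * (37*d + 18*d^3 + d^5) = -A^12 - 23*A^8 - 101*A^4 - 101 - 23*A^-4 - A^-8
  A^0 * (25 + 37*d^2 + 8*d^4) = 8*A^8 + 69*A^4 + 147 + 69*A^-4 + 8*A^-8
  A^-2 * (37*d + 18*d^3 + d^5) = -A^8 - 23*A^4 - 101 - 101*A^-4 - 23*A^-8 - A^-12
  A^-4 * (25*d^2 + 3*d^4) = 3*A^4 + 37 + 68*A^-4 + 37*A^-8 + 3*A^-12
  A^-6 * (8*d^3) = -8 - 24*A^-4 - 24*A^-8 - 8*A^-12
  A^-8 * (d^4) = 1 + 4*A^-4 + 6*A^-8 + 4*A^-12 + A^-16
Summing the groups: <K> = A^16 - 2*A^12 + 3*A^8 - 4*A^4 + 5 - 4*A^-4 + 3*A^-8 - 2*A^-12 + A^-16
Normalise by the writhe: (-A^3)^(-w) = (-A^3)^(0) = 1, so f(A) = 1 * <K> = A^16 - 2*A^12 + 3*A^8 - 4*A^4 + 5 - 4*A^-4 + 3*A^-8 - 2*A^-12 + A^-16.
Substitute A = t^(-1/4), i.e. A^e → t^(-e/4): V(t) = t^4 - 2*t^3 + 3*t^2 - 4*t + 5 - 4*t^-1 + 3*t^-2 - 2*t^-3 + t^-4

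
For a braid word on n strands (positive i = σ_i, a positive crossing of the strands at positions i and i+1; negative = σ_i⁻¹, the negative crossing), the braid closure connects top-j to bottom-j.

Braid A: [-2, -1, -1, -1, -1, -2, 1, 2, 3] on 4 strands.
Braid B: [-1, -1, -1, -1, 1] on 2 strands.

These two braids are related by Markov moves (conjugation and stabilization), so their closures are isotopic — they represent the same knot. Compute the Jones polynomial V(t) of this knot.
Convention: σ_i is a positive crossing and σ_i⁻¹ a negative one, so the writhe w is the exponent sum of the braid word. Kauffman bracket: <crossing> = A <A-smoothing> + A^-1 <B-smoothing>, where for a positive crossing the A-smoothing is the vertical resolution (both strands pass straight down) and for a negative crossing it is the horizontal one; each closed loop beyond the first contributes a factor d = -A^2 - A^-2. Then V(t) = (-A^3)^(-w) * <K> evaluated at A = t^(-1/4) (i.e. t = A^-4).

t^-1 + t^-3 - t^-4

Derivation:
Markov-equivalent braids have isotopic closures, hence identical knot invariants. Strip the Markov moves from each word to reach a common short braid β, then compute V(t) once on β.
Braid A: s2^-1 s1^-1 s1^-1 s1^-1 s1^-1 s2^-1 s1 s2 s3 on 4 strands reduces by inverse Markov moves (closure unchanged at each step):
  Destabilize: the word has the form β·s3 where s3 occurs only as the final letter (β ∈ B_3); drop it and the last strand → 3 strands.
  Deconjugate: the word is γ·β·γ⁻¹ with γ = s2^-1 s1^-1 (prefix) and γ⁻¹ = s1 s2 (suffix); strip both.
  Destabilize: the word has the form β·s2^-1 where s2^-1 occurs only as the final letter (β ∈ B_2); drop it and the last strand → 2 strands.
Reduced to β = s1^-1 s1^-1 s1^-1 on 2 strands, 3 crossings.
Braid B: s1^-1 s1^-1 s1^-1 s1^-1 s1 on 2 strands reduces by inverse Markov moves (closure unchanged at each step):
  Deconjugate: the word is γ·β·γ⁻¹ with γ = s1^-1 (prefix) and γ⁻¹ = s1 (suffix); strip both.
Reduced to β = s1^-1 s1^-1 s1^-1 on 2 strands, 3 crossings.
Both give the same β = s1^-1 s1^-1 s1^-1 on 2 strands, so one state sum suffices:
Braid: s1^-1 s1^-1 s1^-1 on 2 strands, 3 crossings.
Writhe w = (#positive) - (#negative) = 0 - 3 = -3.
State-sum expansion of <K>. There are 2^3 = 8 states.
Smooth each crossing (0=||, 1=⌣⌢); contribution A^(Σ sign_k(1-2s_k)) * d^(L-1).
  state 000: A-exp=-3, loops=2, term = A^-3 * d^1
  state 001: A-exp=-1, loops=1, term = A^-1 * d^0
  state 010: A-exp=-1, loops=1, term = A^-1 * d^0
  state 011: A-exp=+1, loops=2, term = A^1 * d^1
  state 100: A-exp=-1, loops=1, term = A^-1 * d^0
  state 101: A-exp=+1, loops=2, term = A^1 * d^1
  state 110: A-exp=+1, loops=2, term = A^1 * d^1
  state 111: A-exp=+3, loops=3, term = A^3 * d^2
Collect the terms by A-exponent (count of states per loop number):
Powers of d = -A^2 - A^-2: d^2 = A^4 + 2 + A^-4.
  A^3 * (d^2) = A^7 + 2*A^3 + A^-1
  A^1 * (3*d) = -3*A^3 - 3*A^-1
  A^-1 * (3) = 3*A^-1
  A^-3 * (d) = -A^-1 - A^-5
Summing the groups: <K> = A^7 - A^3 - A^-5
Normalise by the writhe: (-A^3)^(-w) = (-A^3)^(3) = -A^9, so f(A) = -A^9 * <K> = -A^16 + A^12 + A^4.
Substitute A = t^(-1/4), i.e. A^e → t^(-e/4): V(t) = t^-1 + t^-3 - t^-4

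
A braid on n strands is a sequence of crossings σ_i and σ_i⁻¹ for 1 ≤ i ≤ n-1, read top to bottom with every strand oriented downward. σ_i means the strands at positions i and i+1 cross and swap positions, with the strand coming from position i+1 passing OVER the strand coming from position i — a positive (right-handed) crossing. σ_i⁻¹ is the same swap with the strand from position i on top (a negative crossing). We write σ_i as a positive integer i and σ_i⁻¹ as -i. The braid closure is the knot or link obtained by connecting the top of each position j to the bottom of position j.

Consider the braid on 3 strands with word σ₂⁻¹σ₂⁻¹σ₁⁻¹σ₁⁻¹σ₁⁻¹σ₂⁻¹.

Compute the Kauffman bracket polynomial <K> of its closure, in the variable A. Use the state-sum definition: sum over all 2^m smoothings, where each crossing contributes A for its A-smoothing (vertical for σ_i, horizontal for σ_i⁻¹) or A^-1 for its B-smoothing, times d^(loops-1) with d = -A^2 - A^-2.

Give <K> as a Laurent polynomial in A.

A^14 - 2*A^10 + A^6 - 2*A^2 + 2*A^-2 + A^-10

Derivation:
Braid: s2^-1 s2^-1 s1^-1 s1^-1 s1^-1 s2^-1 on 3 strands, 6 crossings.
Writhe w = (#positive) - (#negative) = 0 - 6 = -6.
Computing the Kauffman bracket via state sum. There are 2^6 = 64 states.
Smooth each crossing (0=||, 1=⌣⌢); contribution A^(Σ sign_k(1-2s_k)) * d^(L-1).
Tabulate the states by total A-exponent and number of loops L (A-exp: L × count):
  A^6: L=5 ×1
  A^4: L=4 ×6
  A^2: L=3 ×15
  A^0: L=2 ×18, L=4 ×2
  A^-2: L=1 ×9, L=3 ×6
  A^-4: L=2 ×6
  A^-6: L=3 ×1
Each group contributes A^e * Σ count * d^(L-1):
Powers of d = -A^2 - A^-2: d^2 = A^4 + 2 + A^-4; d^3 = -A^6 - 3*A^2 - 3*A^-2 - A^-6; d^4 = A^8 + 4*A^4 + 6 + 4*A^-4 + A^-8.
  A^6 * (d^4) = A^14 + 4*A^10 + 6*A^6 + 4*A^2 + A^-2
  A^4 * (6*d^3) = -6*A^10 - 18*A^6 - 18*A^2 - 6*A^-2
  A^2 * (15*d^2) = 15*A^6 + 30*A^2 + 15*A^-2
  A^0 * (18*d + 2*d^3) = -2*A^6 - 24*A^2 - 24*A^-2 - 2*A^-6
  A^-2 * (9 + 6*d^2) = 6*A^2 + 21*A^-2 + 6*A^-6
  A^-4 * (6*d) = -6*A^-2 - 6*A^-6
  A^-6 * (d^2) = A^-2 + 2*A^-6 + A^-10
Summing the groups: <K> = A^14 - 2*A^10 + A^6 - 2*A^2 + 2*A^-2 + A^-10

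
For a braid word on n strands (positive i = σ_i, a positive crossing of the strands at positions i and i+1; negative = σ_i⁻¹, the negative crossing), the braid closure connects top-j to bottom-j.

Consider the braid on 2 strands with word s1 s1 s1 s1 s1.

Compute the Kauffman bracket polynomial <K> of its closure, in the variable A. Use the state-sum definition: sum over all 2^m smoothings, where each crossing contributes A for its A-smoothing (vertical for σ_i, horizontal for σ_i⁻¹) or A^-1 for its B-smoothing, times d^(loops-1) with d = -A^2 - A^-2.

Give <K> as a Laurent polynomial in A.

Braid: s1 s1 s1 s1 s1 on 2 strands, 5 crossings.
Writhe w = (#positive) - (#negative) = 5 - 0 = 5.
Enumerate smoothing states for the bracket polynomial. There are 2^5 = 32 states.
Smooth each crossing (0=||, 1=⌣⌢); contribution A^(Σ sign_k(1-2s_k)) * d^(L-1).
  state 00000: A-exp=+5, loops=2, term = A^5 * d^1
  state 00001: A-exp=+3, loops=1, term = A^3 * d^0
  state 00010: A-exp=+3, loops=1, term = A^3 * d^0
  state 00011: A-exp=+1, loops=2, term = A^1 * d^1
  state 00100: A-exp=+3, loops=1, term = A^3 * d^0
  state 00101: A-exp=+1, loops=2, term = A^1 * d^1
  state 00110: A-exp=+1, loops=2, term = A^1 * d^1
  state 00111: A-exp=-1, loops=3, term = A^-1 * d^2
  state 01000: A-exp=+3, loops=1, term = A^3 * d^0
  state 01001: A-exp=+1, loops=2, term = A^1 * d^1
  state 01010: A-exp=+1, loops=2, term = A^1 * d^1
  state 01011: A-exp=-1, loops=3, term = A^-1 * d^2
  state 01100: A-exp=+1, loops=2, term = A^1 * d^1
  state 01101: A-exp=-1, loops=3, term = A^-1 * d^2
  state 01110: A-exp=-1, loops=3, term = A^-1 * d^2
  state 01111: A-exp=-3, loops=4, term = A^-3 * d^3
  state 10000: A-exp=+3, loops=1, term = A^3 * d^0
  state 10001: A-exp=+1, loops=2, term = A^1 * d^1
  state 10010: A-exp=+1, loops=2, term = A^1 * d^1
  state 10011: A-exp=-1, loops=3, term = A^-1 * d^2
  state 10100: A-exp=+1, loops=2, term = A^1 * d^1
  state 10101: A-exp=-1, loops=3, term = A^-1 * d^2
  state 10110: A-exp=-1, loops=3, term = A^-1 * d^2
  state 10111: A-exp=-3, loops=4, term = A^-3 * d^3
  state 11000: A-exp=+1, loops=2, term = A^1 * d^1
  state 11001: A-exp=-1, loops=3, term = A^-1 * d^2
  state 11010: A-exp=-1, loops=3, term = A^-1 * d^2
  state 11011: A-exp=-3, loops=4, term = A^-3 * d^3
  state 11100: A-exp=-1, loops=3, term = A^-1 * d^2
  state 11101: A-exp=-3, loops=4, term = A^-3 * d^3
  state 11110: A-exp=-3, loops=4, term = A^-3 * d^3
  state 11111: A-exp=-5, loops=5, term = A^-5 * d^4
Collect the terms by A-exponent (count of states per loop number):
Powers of d = -A^2 - A^-2: d^2 = A^4 + 2 + A^-4; d^3 = -A^6 - 3*A^2 - 3*A^-2 - A^-6; d^4 = A^8 + 4*A^4 + 6 + 4*A^-4 + A^-8.
  A^5 * (d) = -A^7 - A^3
  A^3 * (5) = 5*A^3
  A^1 * (10*d) = -10*A^3 - 10*A^-1
  A^-1 * (10*d^2) = 10*A^3 + 20*A^-1 + 10*A^-5
  A^-3 * (5*d^3) = -5*A^3 - 15*A^-1 - 15*A^-5 - 5*A^-9
  A^-5 * (d^4) = A^3 + 4*A^-1 + 6*A^-5 + 4*A^-9 + A^-13
Summing the groups: <K> = -A^7 - A^-1 + A^-5 - A^-9 + A^-13

Answer: -A^7 - A^-1 + A^-5 - A^-9 + A^-13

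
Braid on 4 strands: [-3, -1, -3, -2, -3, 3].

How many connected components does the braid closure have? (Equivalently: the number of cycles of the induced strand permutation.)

2

Derivation:
Track the strand permutation on 4 strands, starting from identity.
  step 1: s3^-1 swaps positions 3,4 -> [1 2 4 3]
  step 2: s1^-1 swaps positions 1,2 -> [2 1 4 3]
  step 3: s3^-1 swaps positions 3,4 -> [2 1 3 4]
  step 4: s2^-1 swaps positions 2,3 -> [2 3 1 4]
  step 5: s3^-1 swaps positions 3,4 -> [2 3 4 1]
  step 6: s3 swaps positions 3,4 -> [2 3 1 4]
Final permutation (position -> original strand): [2 3 1 4]
Closure components = cycle count of this permutation = 2.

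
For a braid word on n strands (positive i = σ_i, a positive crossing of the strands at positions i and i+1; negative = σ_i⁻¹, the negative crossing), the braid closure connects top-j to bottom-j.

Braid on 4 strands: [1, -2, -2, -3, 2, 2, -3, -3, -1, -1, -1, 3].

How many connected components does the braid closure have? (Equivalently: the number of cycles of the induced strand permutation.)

Track the strand permutation on 4 strands, starting from identity.
  step 1: s1 swaps positions 1,2 -> [2 1 3 4]
  step 2: s2^-1 swaps positions 2,3 -> [2 3 1 4]
  step 3: s2^-1 swaps positions 2,3 -> [2 1 3 4]
  step 4: s3^-1 swaps positions 3,4 -> [2 1 4 3]
  step 5: s2 swaps positions 2,3 -> [2 4 1 3]
  step 6: s2 swaps positions 2,3 -> [2 1 4 3]
  step 7: s3^-1 swaps positions 3,4 -> [2 1 3 4]
  step 8: s3^-1 swaps positions 3,4 -> [2 1 4 3]
  step 9: s1^-1 swaps positions 1,2 -> [1 2 4 3]
  step 10: s1^-1 swaps positions 1,2 -> [2 1 4 3]
  step 11: s1^-1 swaps positions 1,2 -> [1 2 4 3]
  step 12: s3 swaps positions 3,4 -> [1 2 3 4]
Final permutation (position -> original strand): [1 2 3 4]
Closure components = cycle count of this permutation = 4.

Answer: 4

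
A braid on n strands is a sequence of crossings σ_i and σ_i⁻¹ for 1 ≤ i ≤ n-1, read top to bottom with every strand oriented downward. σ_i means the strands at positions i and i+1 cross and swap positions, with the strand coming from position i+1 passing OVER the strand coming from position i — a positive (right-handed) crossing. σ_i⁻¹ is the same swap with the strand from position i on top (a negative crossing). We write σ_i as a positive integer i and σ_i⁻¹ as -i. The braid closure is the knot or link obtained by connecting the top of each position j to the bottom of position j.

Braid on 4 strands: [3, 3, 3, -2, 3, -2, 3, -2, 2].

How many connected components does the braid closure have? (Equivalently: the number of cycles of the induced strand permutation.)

Track the strand permutation on 4 strands, starting from identity.
  step 1: s3 swaps positions 3,4 -> [1 2 4 3]
  step 2: s3 swaps positions 3,4 -> [1 2 3 4]
  step 3: s3 swaps positions 3,4 -> [1 2 4 3]
  step 4: s2^-1 swaps positions 2,3 -> [1 4 2 3]
  step 5: s3 swaps positions 3,4 -> [1 4 3 2]
  step 6: s2^-1 swaps positions 2,3 -> [1 3 4 2]
  step 7: s3 swaps positions 3,4 -> [1 3 2 4]
  step 8: s2^-1 swaps positions 2,3 -> [1 2 3 4]
  step 9: s2 swaps positions 2,3 -> [1 3 2 4]
Final permutation (position -> original strand): [1 3 2 4]
Closure components = cycle count of this permutation = 3.

Answer: 3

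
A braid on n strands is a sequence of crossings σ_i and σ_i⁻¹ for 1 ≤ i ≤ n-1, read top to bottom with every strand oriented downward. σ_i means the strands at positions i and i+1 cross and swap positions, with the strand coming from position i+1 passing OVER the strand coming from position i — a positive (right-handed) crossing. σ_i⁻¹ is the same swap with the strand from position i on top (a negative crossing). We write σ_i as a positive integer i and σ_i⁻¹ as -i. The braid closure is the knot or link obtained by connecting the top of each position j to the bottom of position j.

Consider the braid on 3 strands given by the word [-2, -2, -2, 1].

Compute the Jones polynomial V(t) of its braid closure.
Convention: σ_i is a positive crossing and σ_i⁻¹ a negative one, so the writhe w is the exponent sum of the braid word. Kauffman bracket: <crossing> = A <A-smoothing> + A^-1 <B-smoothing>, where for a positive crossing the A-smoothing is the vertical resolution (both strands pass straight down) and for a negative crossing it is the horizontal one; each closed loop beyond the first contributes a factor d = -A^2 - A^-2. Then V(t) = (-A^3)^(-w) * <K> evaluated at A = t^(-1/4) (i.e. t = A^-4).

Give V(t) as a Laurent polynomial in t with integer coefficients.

t^-1 + t^-3 - t^-4

Derivation:
Braid: s2^-1 s2^-1 s2^-1 s1 on 3 strands, 4 crossings.
Writhe w = (#positive) - (#negative) = 1 - 3 = -2.
State-sum expansion of <K>. There are 2^4 = 16 states.
For each crossing: s=0 is the vertical smoothing, s=1 horizontal. Crossing k contributes A^(sign_k * (1 - 2*s_k)); loop factor d = -A^2 - A^-2.
  state 0000: A-exp=-2, loops=3, term = A^-2 * d^2
  state 0001: A-exp=-4, loops=2, term = A^-4 * d^1
  state 0010: A-exp=+0, loops=2, term = A^0 * d^1
  state 0011: A-exp=-2, loops=1, term = A^-2 * d^0
  state 0100: A-exp=+0, loops=2, term = A^0 * d^1
  state 0101: A-exp=-2, loops=1, term = A^-2 * d^0
  state 0110: A-exp=+2, loops=3, term = A^2 * d^2
  state 0111: A-exp=+0, loops=2, term = A^0 * d^1
  state 1000: A-exp=+0, loops=2, term = A^0 * d^1
  state 1001: A-exp=-2, loops=1, term = A^-2 * d^0
  state 1010: A-exp=+2, loops=3, term = A^2 * d^2
  state 1011: A-exp=+0, loops=2, term = A^0 * d^1
  state 1100: A-exp=+2, loops=3, term = A^2 * d^2
  state 1101: A-exp=+0, loops=2, term = A^0 * d^1
  state 1110: A-exp=+4, loops=4, term = A^4 * d^3
  state 1111: A-exp=+2, loops=3, term = A^2 * d^2
Collect the terms by A-exponent (count of states per loop number):
Powers of d = -A^2 - A^-2: d^2 = A^4 + 2 + A^-4; d^3 = -A^6 - 3*A^2 - 3*A^-2 - A^-6.
  A^4 * (d^3) = -A^10 - 3*A^6 - 3*A^2 - A^-2
  A^2 * (4*d^2) = 4*A^6 + 8*A^2 + 4*A^-2
  A^0 * (6*d) = -6*A^2 - 6*A^-2
  A^-2 * (3 + d^2) = A^2 + 5*A^-2 + A^-6
  A^-4 * (d) = -A^-2 - A^-6
Summing the groups: <K> = -A^10 + A^6 + A^-2
Normalise by the writhe: (-A^3)^(-w) = (-A^3)^(2) = A^6, so f(A) = A^6 * <K> = -A^16 + A^12 + A^4.
Substitute A = t^(-1/4), i.e. A^e → t^(-e/4): V(t) = t^-1 + t^-3 - t^-4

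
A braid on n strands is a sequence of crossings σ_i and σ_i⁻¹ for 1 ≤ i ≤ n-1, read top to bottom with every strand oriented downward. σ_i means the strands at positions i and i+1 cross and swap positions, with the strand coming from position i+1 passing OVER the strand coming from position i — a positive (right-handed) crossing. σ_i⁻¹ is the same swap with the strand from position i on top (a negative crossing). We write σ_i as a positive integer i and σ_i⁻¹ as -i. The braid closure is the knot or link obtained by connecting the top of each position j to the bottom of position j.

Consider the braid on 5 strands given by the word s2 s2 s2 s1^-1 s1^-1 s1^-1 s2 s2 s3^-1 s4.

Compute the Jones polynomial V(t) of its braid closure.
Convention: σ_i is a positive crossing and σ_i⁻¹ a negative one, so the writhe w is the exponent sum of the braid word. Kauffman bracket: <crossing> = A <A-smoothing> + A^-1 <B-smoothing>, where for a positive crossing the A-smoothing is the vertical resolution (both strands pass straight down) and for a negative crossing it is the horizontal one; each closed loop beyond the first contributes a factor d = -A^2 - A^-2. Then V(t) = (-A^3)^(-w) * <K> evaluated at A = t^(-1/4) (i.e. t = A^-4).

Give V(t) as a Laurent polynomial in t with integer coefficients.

-t^6 + t^5 - 2*t^4 + 3*t^3 - 2*t^2 + 3*t - 1 + t^-1 - t^-2

Derivation:
The presented braid s2 s2 s2 s1^-1 s1^-1 s1^-1 s2 s2 s3^-1 s4 on 5 strands reduces by inverse Markov moves (closure unchanged at each step):
  Destabilize: the word has the form β·s4 where s4 occurs only as the final letter (β ∈ B_4); drop it and the last strand → 4 strands.
  Destabilize: the word has the form β·s3^-1 where s3^-1 occurs only as the final letter (β ∈ B_3); drop it and the last strand → 3 strands.
Reduced to β = s2 s2 s2 s1^-1 s1^-1 s1^-1 s2 s2 on 3 strands, 8 crossings.
Compute on β:
Braid: s2 s2 s2 s1^-1 s1^-1 s1^-1 s2 s2 on 3 strands, 8 crossings.
Writhe w = (#positive) - (#negative) = 5 - 3 = 2.
State-sum expansion of <K>. There are 2^8 = 256 states.
Each crossing splits two ways (0=vertical, 1=horizontal). The state's weight is A^(#A-smoothings - #B-smoothings) * d^(loops - 1).
Tabulate the states by total A-exponent and number of loops L (A-exp: L × count):
  A^8: L=4 ×1
  A^6: L=3 ×8
  A^4: L=2 ×18, L=4 ×10
  A^2: L=1 ×15, L=3 ×31, L=5 ×10
  A^0: L=2 ×35, L=4 ×30, L=6 ×5
  A^-2: L=3 ×40, L=5 ×15, L=7 ×1
  A^-4: L=4 ×25, L=6 ×3
  A^-6: L=5 ×8
  A^-8: L=6 ×1
Each group contributes A^e * Σ count * d^(L-1):
Powers of d = -A^2 - A^-2: d^2 = A^4 + 2 + A^-4; d^3 = -A^6 - 3*A^2 - 3*A^-2 - A^-6; d^4 = A^8 + 4*A^4 + 6 + 4*A^-4 + A^-8; d^5 = -A^10 - 5*A^6 - 10*A^2 - 10*A^-2 - 5*A^-6 - A^-10; d^6 = A^12 + 6*A^8 + 15*A^4 + 20 + 15*A^-4 + 6*A^-8 + A^-12.
  A^8 * (d^3) = -A^14 - 3*A^10 - 3*A^6 - A^2
  A^6 * (8*d^2) = 8*A^10 + 16*A^6 + 8*A^2
  A^4 * (18*d + 10*d^3) = -10*A^10 - 48*A^6 - 48*A^2 - 10*A^-2
  A^2 * (15 + 31*d^2 + 10*d^4) = 10*A^10 + 71*A^6 + 137*A^2 + 71*A^-2 + 10*A^-6
  A^0 * (35*d + 30*d^3 + 5*d^5) = -5*A^10 - 55*A^6 - 175*A^2 - 175*A^-2 - 55*A^-6 - 5*A^-10
  A^-2 * (40*d^2 + 15*d^4 + d^6) = A^10 + 21*A^6 + 115*A^2 + 190*A^-2 + 115*A^-6 + 21*A^-10 + A^-14
  A^-4 * (25*d^3 + 3*d^5) = -3*A^6 - 40*A^2 - 105*A^-2 - 105*A^-6 - 40*A^-10 - 3*A^-14
  A^-6 * (8*d^4) = 8*A^2 + 32*A^-2 + 48*A^-6 + 32*A^-10 + 8*A^-14
  A^-8 * (d^5) = -A^2 - 5*A^-2 - 10*A^-6 - 10*A^-10 - 5*A^-14 - A^-18
Summing the groups: <K> = -A^14 + A^10 - A^6 + 3*A^2 - 2*A^-2 + 3*A^-6 - 2*A^-10 + A^-14 - A^-18
Normalise by the writhe: (-A^3)^(-w) = (-A^3)^(-2) = A^-6, so f(A) = A^-6 * <K> = -A^8 + A^4 - 1 + 3*A^-4 - 2*A^-8 + 3*A^-12 - 2*A^-16 + A^-20 - A^-24.
Substitute A = t^(-1/4), i.e. A^e → t^(-e/4): V(t) = -t^6 + t^5 - 2*t^4 + 3*t^3 - 2*t^2 + 3*t - 1 + t^-1 - t^-2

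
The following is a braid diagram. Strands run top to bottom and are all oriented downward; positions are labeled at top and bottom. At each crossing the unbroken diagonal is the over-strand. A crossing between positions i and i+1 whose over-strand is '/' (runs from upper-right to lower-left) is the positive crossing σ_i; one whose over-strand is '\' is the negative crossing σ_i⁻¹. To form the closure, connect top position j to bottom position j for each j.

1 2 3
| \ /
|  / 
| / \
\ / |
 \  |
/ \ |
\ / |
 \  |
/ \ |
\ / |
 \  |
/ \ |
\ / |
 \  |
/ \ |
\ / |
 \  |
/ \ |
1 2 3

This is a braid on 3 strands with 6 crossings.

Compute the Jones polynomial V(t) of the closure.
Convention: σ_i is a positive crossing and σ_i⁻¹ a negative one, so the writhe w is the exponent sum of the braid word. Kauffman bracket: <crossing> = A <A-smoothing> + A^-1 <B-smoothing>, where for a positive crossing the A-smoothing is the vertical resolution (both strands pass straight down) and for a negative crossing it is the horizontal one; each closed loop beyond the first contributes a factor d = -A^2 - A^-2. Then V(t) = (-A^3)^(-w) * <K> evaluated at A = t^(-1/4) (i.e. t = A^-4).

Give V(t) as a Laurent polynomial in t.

Reading the diagram top to bottom ('/'-over between positions i,i+1 = s_i, '\'-over = s_i^-1): braid word = s2 s1^-1 s1^-1 s1^-1 s1^-1 s1^-1.
Braid: s2 s1^-1 s1^-1 s1^-1 s1^-1 s1^-1 on 3 strands, 6 crossings.
Writhe w = (#positive) - (#negative) = 1 - 5 = -4.
Computing the Kauffman bracket via state sum. There are 2^6 = 64 states.
Smooth each crossing (0=||, 1=⌣⌢); contribution A^(Σ sign_k(1-2s_k)) * d^(L-1).
Tabulate the states by total A-exponent and number of loops L (A-exp: L × count):
  A^6: L=6 ×1
  A^4: L=5 ×6
  A^2: L=4 ×15
  A^0: L=3 ×20
  A^-2: L=2 ×15
  A^-4: L=1 ×5, L=3 ×1
  A^-6: L=2 ×1
Each group contributes A^e * Σ count * d^(L-1):
Powers of d = -A^2 - A^-2: d^2 = A^4 + 2 + A^-4; d^3 = -A^6 - 3*A^2 - 3*A^-2 - A^-6; d^4 = A^8 + 4*A^4 + 6 + 4*A^-4 + A^-8; d^5 = -A^10 - 5*A^6 - 10*A^2 - 10*A^-2 - 5*A^-6 - A^-10.
  A^6 * (d^5) = -A^16 - 5*A^12 - 10*A^8 - 10*A^4 - 5 - A^-4
  A^4 * (6*d^4) = 6*A^12 + 24*A^8 + 36*A^4 + 24 + 6*A^-4
  A^2 * (15*d^3) = -15*A^8 - 45*A^4 - 45 - 15*A^-4
  A^0 * (20*d^2) = 20*A^4 + 40 + 20*A^-4
  A^-2 * (15*d) = -15 - 15*A^-4
  A^-4 * (5 + d^2) = 1 + 7*A^-4 + A^-8
  A^-6 * (d) = -A^-4 - A^-8
Summing the groups: <K> = -A^16 + A^12 - A^8 + A^4 + A^-4
Normalise by the writhe: (-A^3)^(-w) = (-A^3)^(4) = A^12, so f(A) = A^12 * <K> = -A^28 + A^24 - A^20 + A^16 + A^8.
Substitute A = t^(-1/4), i.e. A^e → t^(-e/4): V(t) = t^-2 + t^-4 - t^-5 + t^-6 - t^-7

Answer: t^-2 + t^-4 - t^-5 + t^-6 - t^-7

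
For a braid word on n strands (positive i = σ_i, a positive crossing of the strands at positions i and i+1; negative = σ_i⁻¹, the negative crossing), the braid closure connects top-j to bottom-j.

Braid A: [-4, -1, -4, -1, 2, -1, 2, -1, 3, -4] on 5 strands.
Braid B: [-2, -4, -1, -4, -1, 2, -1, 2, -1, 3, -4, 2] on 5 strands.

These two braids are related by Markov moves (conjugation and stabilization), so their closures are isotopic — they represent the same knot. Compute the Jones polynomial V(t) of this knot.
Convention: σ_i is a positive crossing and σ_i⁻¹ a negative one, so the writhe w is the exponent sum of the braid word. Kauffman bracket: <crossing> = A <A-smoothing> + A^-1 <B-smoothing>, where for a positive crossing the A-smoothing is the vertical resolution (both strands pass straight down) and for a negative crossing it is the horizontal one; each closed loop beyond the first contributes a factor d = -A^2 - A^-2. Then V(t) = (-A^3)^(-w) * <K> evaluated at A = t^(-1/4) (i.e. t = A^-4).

1 - t^-1 + 3*t^-2 - 4*t^-3 + 5*t^-4 - 6*t^-5 + 5*t^-6 - 4*t^-7 + 3*t^-8 - t^-9

Derivation:
Markov-equivalent braids have isotopic closures, hence identical knot invariants. Strip the Markov moves from each word to reach a common short braid β, then compute V(t) once on β.
Braid A: s4^-1 s1^-1 s4^-1 s1^-1 s2 s1^-1 s2 s1^-1 s3 s4^-1 on 5 strands has no conjugating prefix/suffix or stabilization to strip; take β = s4^-1 s1^-1 s4^-1 s1^-1 s2 s1^-1 s2 s1^-1 s3 s4^-1.
Braid B: s2^-1 s4^-1 s1^-1 s4^-1 s1^-1 s2 s1^-1 s2 s1^-1 s3 s4^-1 s2 on 5 strands reduces by inverse Markov moves (closure unchanged at each step):
  Deconjugate: the word is γ·β·γ⁻¹ with γ = s2^-1 (prefix) and γ⁻¹ = s2 (suffix); strip both.
Reduced to β = s4^-1 s1^-1 s4^-1 s1^-1 s2 s1^-1 s2 s1^-1 s3 s4^-1 on 5 strands, 10 crossings.
Both give the same β = s4^-1 s1^-1 s4^-1 s1^-1 s2 s1^-1 s2 s1^-1 s3 s4^-1 on 5 strands, so one state sum suffices:
Braid: s4^-1 s1^-1 s4^-1 s1^-1 s2 s1^-1 s2 s1^-1 s3 s4^-1 on 5 strands, 10 crossings.
Writhe w = (#positive) - (#negative) = 3 - 7 = -4.
Enumerate smoothing states for the bracket polynomial. There are 2^10 = 1024 states.
Each crossing splits two ways (0=vertical, 1=horizontal). The state's weight is A^(#A-smoothings - #B-smoothings) * d^(loops - 1).
Tabulate the states by total A-exponent and number of loops L (A-exp: L × count):
  A^10: L=8 ×1
  A^8: L=7 ×10
  A^6: L=6 ×45
  A^4: L=5 ×118, L=7 ×2
  A^2: L=4 ×195, L=6 ×15
  A^0: L=3 ×203, L=5 ×49
  A^-2: L=2 ×123, L=4 ×85, L=6 ×2
  A^-4: L=1 ×33, L=3 ×78, L=5 ×9
  A^-6: L=2 ×29, L=4 ×16
  A^-8: L=3 ×9, L=5 ×1
  A^-10: L=4 ×1
Each group contributes A^e * Σ count * d^(L-1):
Powers of d = -A^2 - A^-2: d^2 = A^4 + 2 + A^-4; d^3 = -A^6 - 3*A^2 - 3*A^-2 - A^-6; d^4 = A^8 + 4*A^4 + 6 + 4*A^-4 + A^-8; d^5 = -A^10 - 5*A^6 - 10*A^2 - 10*A^-2 - 5*A^-6 - A^-10; d^6 = A^12 + 6*A^8 + 15*A^4 + 20 + 15*A^-4 + 6*A^-8 + A^-12; d^7 = -A^14 - 7*A^10 - 21*A^6 - 35*A^2 - 35*A^-2 - 21*A^-6 - 7*A^-10 - A^-14.
  A^10 * (d^7) = -A^24 - 7*A^20 - 21*A^16 - 35*A^12 - 35*A^8 - 21*A^4 - 7 - A^-4
  A^8 * (10*d^6) = 10*A^20 + 60*A^16 + 150*A^12 + 200*A^8 + 150*A^4 + 60 + 10*A^-4
  A^6 * (45*d^5) = -45*A^16 - 225*A^12 - 450*A^8 - 450*A^4 - 225 - 45*A^-4
  A^4 * (118*d^4 + 2*d^6) = 2*A^16 + 130*A^12 + 502*A^8 + 748*A^4 + 502 + 130*A^-4 + 2*A^-8
  A^2 * (195*d^3 + 15*d^5) = -15*A^12 - 270*A^8 - 735*A^4 - 735 - 270*A^-4 - 15*A^-8
  A^0 * (203*d^2 + 49*d^4) = 49*A^8 + 399*A^4 + 700 + 399*A^-4 + 49*A^-8
  A^-2 * (123*d + 85*d^3 + 2*d^5) = -2*A^8 - 95*A^4 - 398 - 398*A^-4 - 95*A^-8 - 2*A^-12
  A^-4 * (33 + 78*d^2 + 9*d^4) = 9*A^4 + 114 + 243*A^-4 + 114*A^-8 + 9*A^-12
  A^-6 * (29*d + 16*d^3) = -16 - 77*A^-4 - 77*A^-8 - 16*A^-12
  A^-8 * (9*d^2 + d^4) = 1 + 13*A^-4 + 24*A^-8 + 13*A^-12 + A^-16
  A^-10 * (d^3) = -A^-4 - 3*A^-8 - 3*A^-12 - A^-16
Summing the groups: <K> = -A^24 + 3*A^20 - 4*A^16 + 5*A^12 - 6*A^8 + 5*A^4 - 4 + 3*A^-4 - A^-8 + A^-12
Normalise by the writhe: (-A^3)^(-w) = (-A^3)^(4) = A^12, so f(A) = A^12 * <K> = -A^36 + 3*A^32 - 4*A^28 + 5*A^24 - 6*A^20 + 5*A^16 - 4*A^12 + 3*A^8 - A^4 + 1.
Substitute A = t^(-1/4), i.e. A^e → t^(-e/4): V(t) = 1 - t^-1 + 3*t^-2 - 4*t^-3 + 5*t^-4 - 6*t^-5 + 5*t^-6 - 4*t^-7 + 3*t^-8 - t^-9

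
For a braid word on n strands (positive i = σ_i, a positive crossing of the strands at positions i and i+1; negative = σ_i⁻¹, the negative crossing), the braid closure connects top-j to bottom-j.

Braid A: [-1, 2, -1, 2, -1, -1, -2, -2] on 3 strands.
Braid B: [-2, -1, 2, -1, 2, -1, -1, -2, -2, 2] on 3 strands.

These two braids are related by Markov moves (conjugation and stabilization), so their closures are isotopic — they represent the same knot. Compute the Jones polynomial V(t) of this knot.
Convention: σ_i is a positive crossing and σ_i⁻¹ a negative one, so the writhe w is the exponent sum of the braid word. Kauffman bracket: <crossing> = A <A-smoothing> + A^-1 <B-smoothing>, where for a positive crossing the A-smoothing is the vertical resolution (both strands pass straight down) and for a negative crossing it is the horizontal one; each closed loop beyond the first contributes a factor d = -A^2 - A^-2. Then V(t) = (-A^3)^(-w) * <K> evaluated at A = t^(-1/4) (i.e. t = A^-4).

Markov-equivalent braids have isotopic closures, hence identical knot invariants. Strip the Markov moves from each word to reach a common short braid β, then compute V(t) once on β.
Braid A: s1^-1 s2 s1^-1 s2 s1^-1 s1^-1 s2^-1 s2^-1 on 3 strands has no conjugating prefix/suffix or stabilization to strip; take β = s1^-1 s2 s1^-1 s2 s1^-1 s1^-1 s2^-1 s2^-1.
Braid B: s2^-1 s1^-1 s2 s1^-1 s2 s1^-1 s1^-1 s2^-1 s2^-1 s2 on 3 strands reduces by inverse Markov moves (closure unchanged at each step):
  Deconjugate: the word is γ·β·γ⁻¹ with γ = s2^-1 (prefix) and γ⁻¹ = s2 (suffix); strip both.
Reduced to β = s1^-1 s2 s1^-1 s2 s1^-1 s1^-1 s2^-1 s2^-1 on 3 strands, 8 crossings.
Both give the same β = s1^-1 s2 s1^-1 s2 s1^-1 s1^-1 s2^-1 s2^-1 on 3 strands, so one state sum suffices:
Braid: s1^-1 s2 s1^-1 s2 s1^-1 s1^-1 s2^-1 s2^-1 on 3 strands, 8 crossings.
Writhe w = (#positive) - (#negative) = 2 - 6 = -4.
Enumerate smoothing states for the bracket polynomial. There are 2^8 = 256 states.
Smooth each crossing (0=||, 1=⌣⌢); contribution A^(Σ sign_k(1-2s_k)) * d^(L-1).
Tabulate the states by total A-exponent and number of loops L (A-exp: L × count):
  A^8: L=5 ×1
  A^6: L=4 ×8
  A^4: L=3 ×26, L=5 ×2
  A^2: L=2 ×41, L=4 ×15
  A^0: L=1 ×26, L=3 ×43, L=5 ×1
  A^-2: L=2 ×47, L=4 ×9
  A^-4: L=1 ×11, L=3 ×16, L=5 ×1
  A^-6: L=2 ×6, L=4 ×2
  A^-8: L=3 ×1
Each group contributes A^e * Σ count * d^(L-1):
Powers of d = -A^2 - A^-2: d^2 = A^4 + 2 + A^-4; d^3 = -A^6 - 3*A^2 - 3*A^-2 - A^-6; d^4 = A^8 + 4*A^4 + 6 + 4*A^-4 + A^-8.
  A^8 * (d^4) = A^16 + 4*A^12 + 6*A^8 + 4*A^4 + 1
  A^6 * (8*d^3) = -8*A^12 - 24*A^8 - 24*A^4 - 8
  A^4 * (26*d^2 + 2*d^4) = 2*A^12 + 34*A^8 + 64*A^4 + 34 + 2*A^-4
  A^2 * (41*d + 15*d^3) = -15*A^8 - 86*A^4 - 86 - 15*A^-4
  A^0 * (26 + 43*d^2 + d^4) = A^8 + 47*A^4 + 118 + 47*A^-4 + A^-8
  A^-2 * (47*d + 9*d^3) = -9*A^4 - 74 - 74*A^-4 - 9*A^-8
  A^-4 * (11 + 16*d^2 + d^4) = A^4 + 20 + 49*A^-4 + 20*A^-8 + A^-12
  A^-6 * (6*d + 2*d^3) = -2 - 12*A^-4 - 12*A^-8 - 2*A^-12
  A^-8 * (d^2) = A^-4 + 2*A^-8 + A^-12
Summing the groups: <K> = A^16 - 2*A^12 + 2*A^8 - 3*A^4 + 3 - 2*A^-4 + 2*A^-8
Normalise by the writhe: (-A^3)^(-w) = (-A^3)^(4) = A^12, so f(A) = A^12 * <K> = A^28 - 2*A^24 + 2*A^20 - 3*A^16 + 3*A^12 - 2*A^8 + 2*A^4.
Substitute A = t^(-1/4), i.e. A^e → t^(-e/4): V(t) = 2*t^-1 - 2*t^-2 + 3*t^-3 - 3*t^-4 + 2*t^-5 - 2*t^-6 + t^-7

Answer: 2*t^-1 - 2*t^-2 + 3*t^-3 - 3*t^-4 + 2*t^-5 - 2*t^-6 + t^-7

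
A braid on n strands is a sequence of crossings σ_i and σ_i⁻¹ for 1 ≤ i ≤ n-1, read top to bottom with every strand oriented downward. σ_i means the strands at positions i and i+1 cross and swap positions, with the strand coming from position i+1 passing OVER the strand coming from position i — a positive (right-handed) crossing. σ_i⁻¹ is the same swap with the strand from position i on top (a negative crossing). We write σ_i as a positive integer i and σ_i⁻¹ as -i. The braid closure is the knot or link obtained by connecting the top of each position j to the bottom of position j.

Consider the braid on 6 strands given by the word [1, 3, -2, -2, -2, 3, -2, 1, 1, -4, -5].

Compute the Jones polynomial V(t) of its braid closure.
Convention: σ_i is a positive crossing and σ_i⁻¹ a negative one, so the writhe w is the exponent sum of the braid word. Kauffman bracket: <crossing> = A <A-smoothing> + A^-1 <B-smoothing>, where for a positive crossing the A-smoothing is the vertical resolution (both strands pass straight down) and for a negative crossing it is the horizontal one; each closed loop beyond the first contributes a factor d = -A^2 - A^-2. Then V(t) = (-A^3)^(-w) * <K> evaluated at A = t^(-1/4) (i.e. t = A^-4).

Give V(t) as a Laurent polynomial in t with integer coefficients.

-t^5 + 2*t^4 - 3*t^3 + 5*t^2 - 5*t + 6 - 5*t^-1 + 3*t^-2 - 2*t^-3 + t^-4

Derivation:
The presented braid s1 s3 s2^-1 s2^-1 s2^-1 s3 s2^-1 s1 s1 s4^-1 s5^-1 on 6 strands reduces by inverse Markov moves (closure unchanged at each step):
  Destabilize: the word has the form β·s5^-1 where s5^-1 occurs only as the final letter (β ∈ B_5); drop it and the last strand → 5 strands.
  Destabilize: the word has the form β·s4^-1 where s4^-1 occurs only as the final letter (β ∈ B_4); drop it and the last strand → 4 strands.
Reduced to β = s1 s3 s2^-1 s2^-1 s2^-1 s3 s2^-1 s1 s1 on 4 strands, 9 crossings.
Compute on β:
Braid: s1 s3 s2^-1 s2^-1 s2^-1 s3 s2^-1 s1 s1 on 4 strands, 9 crossings.
Writhe w = (#positive) - (#negative) = 5 - 4 = 1.
Enumerate smoothing states for the bracket polynomial. There are 2^9 = 512 states.
For each crossing: s=0 is the vertical smoothing, s=1 horizontal. Crossing k contributes A^(sign_k * (1 - 2*s_k)); loop factor d = -A^2 - A^-2.
Tabulate the states by total A-exponent and number of loops L (A-exp: L × count):
  A^9: L=6 ×1
  A^7: L=5 ×9
  A^5: L=4 ×33, L=6 ×3
  A^3: L=3 ×64, L=5 ×19, L=7 ×1
  A^1: L=2 ×68, L=4 ×52, L=6 ×6
  A^-1: L=1 ×33, L=3 ×75, L=5 ×18
  A^-3: L=2 ×51, L=4 ×32, L=6 ×1
  A^-5: L=3 ×32, L=5 ×4
  A^-7: L=4 ×9
  A^-9: L=5 ×1
Each group contributes A^e * Σ count * d^(L-1):
Powers of d = -A^2 - A^-2: d^2 = A^4 + 2 + A^-4; d^3 = -A^6 - 3*A^2 - 3*A^-2 - A^-6; d^4 = A^8 + 4*A^4 + 6 + 4*A^-4 + A^-8; d^5 = -A^10 - 5*A^6 - 10*A^2 - 10*A^-2 - 5*A^-6 - A^-10; d^6 = A^12 + 6*A^8 + 15*A^4 + 20 + 15*A^-4 + 6*A^-8 + A^-12.
  A^9 * (d^5) = -A^19 - 5*A^15 - 10*A^11 - 10*A^7 - 5*A^3 - A^-1
  A^7 * (9*d^4) = 9*A^15 + 36*A^11 + 54*A^7 + 36*A^3 + 9*A^-1
  A^5 * (33*d^3 + 3*d^5) = -3*A^15 - 48*A^11 - 129*A^7 - 129*A^3 - 48*A^-1 - 3*A^-5
  A^3 * (64*d^2 + 19*d^4 + d^6) = A^15 + 25*A^11 + 155*A^7 + 262*A^3 + 155*A^-1 + 25*A^-5 + A^-9
  A^1 * (68*d + 52*d^3 + 6*d^5) = -6*A^11 - 82*A^7 - 284*A^3 - 284*A^-1 - 82*A^-5 - 6*A^-9
  A^-1 * (33 + 75*d^2 + 18*d^4) = 18*A^7 + 147*A^3 + 291*A^-1 + 147*A^-5 + 18*A^-9
  A^-3 * (51*d + 32*d^3 + d^5) = -A^7 - 37*A^3 - 157*A^-1 - 157*A^-5 - 37*A^-9 - A^-13
  A^-5 * (32*d^2 + 4*d^4) = 4*A^3 + 48*A^-1 + 88*A^-5 + 48*A^-9 + 4*A^-13
  A^-7 * (9*d^3) = -9*A^-1 - 27*A^-5 - 27*A^-9 - 9*A^-13
  A^-9 * (d^4) = A^-1 + 4*A^-5 + 6*A^-9 + 4*A^-13 + A^-17
Summing the groups: <K> = -A^19 + 2*A^15 - 3*A^11 + 5*A^7 - 6*A^3 + 5*A^-1 - 5*A^-5 + 3*A^-9 - 2*A^-13 + A^-17
Normalise by the writhe: (-A^3)^(-w) = (-A^3)^(-1) = -A^-3, so f(A) = -A^-3 * <K> = A^16 - 2*A^12 + 3*A^8 - 5*A^4 + 6 - 5*A^-4 + 5*A^-8 - 3*A^-12 + 2*A^-16 - A^-20.
Substitute A = t^(-1/4), i.e. A^e → t^(-e/4): V(t) = -t^5 + 2*t^4 - 3*t^3 + 5*t^2 - 5*t + 6 - 5*t^-1 + 3*t^-2 - 2*t^-3 + t^-4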